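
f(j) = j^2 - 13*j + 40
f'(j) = 2*j - 13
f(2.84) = 11.15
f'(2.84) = -7.32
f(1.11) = 26.80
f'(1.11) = -10.78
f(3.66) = 5.82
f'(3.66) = -5.68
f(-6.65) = 170.67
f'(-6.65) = -26.30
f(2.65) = 12.57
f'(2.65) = -7.70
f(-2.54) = 79.47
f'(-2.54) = -18.08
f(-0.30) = 43.99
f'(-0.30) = -13.60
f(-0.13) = 41.71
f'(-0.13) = -13.26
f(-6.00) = 154.00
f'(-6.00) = -25.00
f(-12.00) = 340.00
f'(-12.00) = -37.00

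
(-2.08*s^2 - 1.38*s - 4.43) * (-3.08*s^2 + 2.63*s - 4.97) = 6.4064*s^4 - 1.22*s^3 + 20.3526*s^2 - 4.7923*s + 22.0171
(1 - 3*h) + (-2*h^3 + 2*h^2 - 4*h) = -2*h^3 + 2*h^2 - 7*h + 1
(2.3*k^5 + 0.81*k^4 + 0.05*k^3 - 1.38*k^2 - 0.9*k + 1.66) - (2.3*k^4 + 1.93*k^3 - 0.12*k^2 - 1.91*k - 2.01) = 2.3*k^5 - 1.49*k^4 - 1.88*k^3 - 1.26*k^2 + 1.01*k + 3.67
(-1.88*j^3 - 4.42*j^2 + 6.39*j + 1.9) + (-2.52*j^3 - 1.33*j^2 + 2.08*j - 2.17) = -4.4*j^3 - 5.75*j^2 + 8.47*j - 0.27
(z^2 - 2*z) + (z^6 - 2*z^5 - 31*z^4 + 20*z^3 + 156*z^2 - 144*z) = z^6 - 2*z^5 - 31*z^4 + 20*z^3 + 157*z^2 - 146*z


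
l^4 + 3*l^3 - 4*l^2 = l^2*(l - 1)*(l + 4)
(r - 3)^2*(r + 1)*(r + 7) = r^4 + 2*r^3 - 32*r^2 + 30*r + 63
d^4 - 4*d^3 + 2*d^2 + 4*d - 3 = (d - 3)*(d - 1)^2*(d + 1)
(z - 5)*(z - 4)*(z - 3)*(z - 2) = z^4 - 14*z^3 + 71*z^2 - 154*z + 120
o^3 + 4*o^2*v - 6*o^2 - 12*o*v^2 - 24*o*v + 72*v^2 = (o - 6)*(o - 2*v)*(o + 6*v)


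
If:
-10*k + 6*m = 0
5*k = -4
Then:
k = -4/5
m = -4/3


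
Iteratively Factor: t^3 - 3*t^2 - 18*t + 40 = (t - 2)*(t^2 - t - 20) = (t - 5)*(t - 2)*(t + 4)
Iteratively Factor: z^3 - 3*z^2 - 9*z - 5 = (z + 1)*(z^2 - 4*z - 5) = (z - 5)*(z + 1)*(z + 1)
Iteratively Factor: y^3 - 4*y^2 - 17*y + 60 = (y - 5)*(y^2 + y - 12) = (y - 5)*(y - 3)*(y + 4)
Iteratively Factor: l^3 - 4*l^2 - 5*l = (l + 1)*(l^2 - 5*l) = l*(l + 1)*(l - 5)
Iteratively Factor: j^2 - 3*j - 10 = (j + 2)*(j - 5)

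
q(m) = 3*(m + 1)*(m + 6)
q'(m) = 6*m + 21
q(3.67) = 135.48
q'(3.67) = 43.02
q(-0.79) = 3.28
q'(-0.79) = 16.26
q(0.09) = 19.91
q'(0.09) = 21.54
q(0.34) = 25.49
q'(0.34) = 23.04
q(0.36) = 25.95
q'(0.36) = 23.16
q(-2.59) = -16.27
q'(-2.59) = 5.46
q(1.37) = 52.40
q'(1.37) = 29.22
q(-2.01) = -12.09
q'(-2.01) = 8.94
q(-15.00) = 378.00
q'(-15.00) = -69.00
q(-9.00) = 72.00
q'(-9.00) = -33.00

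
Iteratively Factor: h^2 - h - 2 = (h - 2)*(h + 1)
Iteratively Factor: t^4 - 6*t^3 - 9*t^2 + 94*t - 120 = (t - 5)*(t^3 - t^2 - 14*t + 24) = (t - 5)*(t + 4)*(t^2 - 5*t + 6) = (t - 5)*(t - 3)*(t + 4)*(t - 2)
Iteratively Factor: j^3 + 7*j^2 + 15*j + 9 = (j + 3)*(j^2 + 4*j + 3) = (j + 3)^2*(j + 1)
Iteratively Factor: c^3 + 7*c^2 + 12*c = (c + 3)*(c^2 + 4*c) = (c + 3)*(c + 4)*(c)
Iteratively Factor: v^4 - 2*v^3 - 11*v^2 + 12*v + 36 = (v - 3)*(v^3 + v^2 - 8*v - 12) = (v - 3)^2*(v^2 + 4*v + 4) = (v - 3)^2*(v + 2)*(v + 2)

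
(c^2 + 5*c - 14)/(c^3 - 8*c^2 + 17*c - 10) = (c + 7)/(c^2 - 6*c + 5)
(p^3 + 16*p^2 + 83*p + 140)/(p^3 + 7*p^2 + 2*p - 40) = (p + 7)/(p - 2)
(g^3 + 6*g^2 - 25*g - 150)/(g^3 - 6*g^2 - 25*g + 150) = (g + 6)/(g - 6)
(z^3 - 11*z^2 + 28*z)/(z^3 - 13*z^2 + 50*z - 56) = z/(z - 2)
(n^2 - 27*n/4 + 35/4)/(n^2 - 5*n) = (n - 7/4)/n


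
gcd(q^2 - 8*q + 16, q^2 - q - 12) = q - 4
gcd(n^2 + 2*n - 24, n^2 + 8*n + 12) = n + 6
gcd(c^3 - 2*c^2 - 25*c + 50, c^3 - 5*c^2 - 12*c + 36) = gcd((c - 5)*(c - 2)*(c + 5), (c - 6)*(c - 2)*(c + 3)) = c - 2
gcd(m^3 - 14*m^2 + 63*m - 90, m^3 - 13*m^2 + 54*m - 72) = m^2 - 9*m + 18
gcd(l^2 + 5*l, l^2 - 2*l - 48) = 1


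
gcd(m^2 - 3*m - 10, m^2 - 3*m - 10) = m^2 - 3*m - 10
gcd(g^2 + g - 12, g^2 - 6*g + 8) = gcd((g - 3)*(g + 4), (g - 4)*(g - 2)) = 1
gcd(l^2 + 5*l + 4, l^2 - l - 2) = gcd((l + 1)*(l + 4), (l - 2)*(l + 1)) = l + 1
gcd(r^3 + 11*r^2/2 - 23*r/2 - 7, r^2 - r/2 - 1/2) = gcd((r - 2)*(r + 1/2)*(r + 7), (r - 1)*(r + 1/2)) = r + 1/2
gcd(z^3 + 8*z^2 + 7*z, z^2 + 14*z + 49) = z + 7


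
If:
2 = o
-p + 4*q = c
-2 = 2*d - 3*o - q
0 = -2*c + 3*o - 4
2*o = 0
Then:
No Solution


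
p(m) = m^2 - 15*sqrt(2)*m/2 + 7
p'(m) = 2*m - 15*sqrt(2)/2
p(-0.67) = 14.56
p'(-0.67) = -11.95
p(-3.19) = 51.01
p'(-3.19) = -16.99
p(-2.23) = 35.63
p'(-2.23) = -15.07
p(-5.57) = 97.10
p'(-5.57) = -21.75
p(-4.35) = 72.06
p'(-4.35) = -19.31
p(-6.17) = 110.51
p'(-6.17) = -22.95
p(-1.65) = 27.22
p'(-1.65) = -13.91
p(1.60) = -7.41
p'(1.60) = -7.41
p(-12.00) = 278.28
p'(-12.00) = -34.61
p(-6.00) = 106.64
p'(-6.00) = -22.61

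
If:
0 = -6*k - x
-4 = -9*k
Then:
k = 4/9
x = -8/3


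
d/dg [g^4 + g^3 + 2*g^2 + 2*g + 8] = 4*g^3 + 3*g^2 + 4*g + 2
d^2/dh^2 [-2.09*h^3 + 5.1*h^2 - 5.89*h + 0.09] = 10.2 - 12.54*h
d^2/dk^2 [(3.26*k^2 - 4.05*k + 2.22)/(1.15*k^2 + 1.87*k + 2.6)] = (-24.73351*k^3 - 40.8687*k^2 + 101.30166*k + 85.708036)/(1.520875*k^6 + 7.419225*k^5 + 22.379805*k^4 + 40.087003*k^3 + 50.59782*k^2 + 37.9236*k + 17.576)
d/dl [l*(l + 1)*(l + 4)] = 3*l^2 + 10*l + 4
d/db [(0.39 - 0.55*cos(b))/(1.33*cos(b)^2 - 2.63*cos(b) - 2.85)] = (-0.7315*cos(b)^2 + 1.0374*cos(b) - 2.5932)*sin(b)/(1.7689*cos(b)^4 - 6.9958*cos(b)^3 - 0.664100000000001*cos(b)^2 + 14.991*cos(b) + 8.1225)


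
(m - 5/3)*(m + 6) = m^2 + 13*m/3 - 10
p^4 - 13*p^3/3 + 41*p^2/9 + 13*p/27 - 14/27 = (p - 7/3)*(p - 2)*(p - 1/3)*(p + 1/3)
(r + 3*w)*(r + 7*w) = r^2 + 10*r*w + 21*w^2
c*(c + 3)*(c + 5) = c^3 + 8*c^2 + 15*c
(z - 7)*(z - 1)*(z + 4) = z^3 - 4*z^2 - 25*z + 28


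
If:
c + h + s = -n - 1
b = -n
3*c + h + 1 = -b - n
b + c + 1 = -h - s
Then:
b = 0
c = s/2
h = -3*s/2 - 1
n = 0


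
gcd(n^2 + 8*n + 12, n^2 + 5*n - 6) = n + 6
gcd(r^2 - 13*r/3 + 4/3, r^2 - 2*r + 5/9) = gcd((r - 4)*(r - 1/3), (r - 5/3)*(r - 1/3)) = r - 1/3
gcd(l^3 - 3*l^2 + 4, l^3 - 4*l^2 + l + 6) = l^2 - l - 2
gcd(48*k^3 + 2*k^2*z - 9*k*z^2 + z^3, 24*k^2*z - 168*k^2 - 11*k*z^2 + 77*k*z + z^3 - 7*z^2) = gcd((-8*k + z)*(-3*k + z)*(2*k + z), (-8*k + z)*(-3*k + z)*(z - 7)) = 24*k^2 - 11*k*z + z^2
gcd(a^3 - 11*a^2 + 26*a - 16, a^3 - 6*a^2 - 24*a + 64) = a^2 - 10*a + 16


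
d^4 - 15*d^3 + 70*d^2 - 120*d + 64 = (d - 8)*(d - 4)*(d - 2)*(d - 1)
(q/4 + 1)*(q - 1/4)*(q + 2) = q^3/4 + 23*q^2/16 + 13*q/8 - 1/2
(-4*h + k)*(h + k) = -4*h^2 - 3*h*k + k^2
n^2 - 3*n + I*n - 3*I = (n - 3)*(n + I)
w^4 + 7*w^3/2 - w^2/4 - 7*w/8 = w*(w - 1/2)*(w + 1/2)*(w + 7/2)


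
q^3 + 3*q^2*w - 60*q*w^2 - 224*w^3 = (q - 8*w)*(q + 4*w)*(q + 7*w)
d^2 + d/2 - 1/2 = (d - 1/2)*(d + 1)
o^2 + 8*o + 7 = (o + 1)*(o + 7)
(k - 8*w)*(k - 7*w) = k^2 - 15*k*w + 56*w^2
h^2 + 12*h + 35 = (h + 5)*(h + 7)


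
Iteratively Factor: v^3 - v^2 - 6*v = (v + 2)*(v^2 - 3*v) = (v - 3)*(v + 2)*(v)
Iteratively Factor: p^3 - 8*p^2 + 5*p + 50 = (p + 2)*(p^2 - 10*p + 25) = (p - 5)*(p + 2)*(p - 5)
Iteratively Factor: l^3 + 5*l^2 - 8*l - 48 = (l - 3)*(l^2 + 8*l + 16) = (l - 3)*(l + 4)*(l + 4)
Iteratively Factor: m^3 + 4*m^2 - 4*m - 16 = (m + 4)*(m^2 - 4) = (m + 2)*(m + 4)*(m - 2)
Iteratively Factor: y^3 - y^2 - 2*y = (y + 1)*(y^2 - 2*y) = (y - 2)*(y + 1)*(y)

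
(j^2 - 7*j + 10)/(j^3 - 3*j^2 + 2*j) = (j - 5)/(j*(j - 1))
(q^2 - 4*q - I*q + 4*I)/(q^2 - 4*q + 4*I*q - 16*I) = (q - I)/(q + 4*I)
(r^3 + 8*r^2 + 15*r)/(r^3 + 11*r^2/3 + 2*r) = 3*(r + 5)/(3*r + 2)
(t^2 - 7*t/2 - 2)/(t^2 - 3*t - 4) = (t + 1/2)/(t + 1)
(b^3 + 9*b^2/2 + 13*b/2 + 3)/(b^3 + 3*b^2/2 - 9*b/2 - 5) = (2*b^2 + 7*b + 6)/(2*b^2 + b - 10)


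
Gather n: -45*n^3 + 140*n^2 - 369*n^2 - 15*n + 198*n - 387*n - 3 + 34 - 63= -45*n^3 - 229*n^2 - 204*n - 32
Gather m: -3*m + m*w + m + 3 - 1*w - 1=m*(w - 2) - w + 2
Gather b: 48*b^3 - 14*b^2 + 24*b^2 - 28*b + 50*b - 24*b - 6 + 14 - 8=48*b^3 + 10*b^2 - 2*b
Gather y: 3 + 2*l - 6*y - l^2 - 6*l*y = -l^2 + 2*l + y*(-6*l - 6) + 3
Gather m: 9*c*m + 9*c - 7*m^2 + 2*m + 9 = 9*c - 7*m^2 + m*(9*c + 2) + 9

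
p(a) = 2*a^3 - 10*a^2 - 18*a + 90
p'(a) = 6*a^2 - 20*a - 18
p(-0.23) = 93.59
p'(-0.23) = -13.08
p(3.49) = -9.60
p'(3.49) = -14.72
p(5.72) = 34.15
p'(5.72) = 63.91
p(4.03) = -14.05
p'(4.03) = -1.15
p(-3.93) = -115.11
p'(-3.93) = 153.27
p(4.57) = -10.22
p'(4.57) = 15.91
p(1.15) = 59.12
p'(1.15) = -33.06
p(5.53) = 22.88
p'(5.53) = 54.89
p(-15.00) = -8640.00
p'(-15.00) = 1632.00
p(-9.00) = -2016.00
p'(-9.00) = 648.00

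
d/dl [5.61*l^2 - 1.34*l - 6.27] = 11.22*l - 1.34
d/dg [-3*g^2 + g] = 1 - 6*g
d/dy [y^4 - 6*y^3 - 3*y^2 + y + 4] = 4*y^3 - 18*y^2 - 6*y + 1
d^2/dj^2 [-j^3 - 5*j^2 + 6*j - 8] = -6*j - 10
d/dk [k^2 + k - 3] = 2*k + 1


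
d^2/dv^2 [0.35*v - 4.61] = 0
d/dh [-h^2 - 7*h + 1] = -2*h - 7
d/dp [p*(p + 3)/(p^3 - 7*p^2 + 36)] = (-p^2*(p + 3)*(3*p - 14) + (2*p + 3)*(p^3 - 7*p^2 + 36))/(p^3 - 7*p^2 + 36)^2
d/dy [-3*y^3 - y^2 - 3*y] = -9*y^2 - 2*y - 3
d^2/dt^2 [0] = 0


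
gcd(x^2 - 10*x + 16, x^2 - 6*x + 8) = x - 2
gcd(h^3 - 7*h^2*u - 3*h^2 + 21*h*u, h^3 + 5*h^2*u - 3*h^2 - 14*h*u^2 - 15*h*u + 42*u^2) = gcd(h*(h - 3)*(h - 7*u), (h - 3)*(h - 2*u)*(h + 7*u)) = h - 3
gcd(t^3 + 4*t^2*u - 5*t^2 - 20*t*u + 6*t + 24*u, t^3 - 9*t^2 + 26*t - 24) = t^2 - 5*t + 6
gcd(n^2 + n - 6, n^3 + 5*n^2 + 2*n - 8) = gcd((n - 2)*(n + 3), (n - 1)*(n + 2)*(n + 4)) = 1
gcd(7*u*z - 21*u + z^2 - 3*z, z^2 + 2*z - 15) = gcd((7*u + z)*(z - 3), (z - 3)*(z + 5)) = z - 3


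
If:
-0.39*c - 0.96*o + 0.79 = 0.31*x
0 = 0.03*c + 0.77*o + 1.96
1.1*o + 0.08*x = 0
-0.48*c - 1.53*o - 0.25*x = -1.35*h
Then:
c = -14.68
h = -2.43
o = -1.97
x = 27.13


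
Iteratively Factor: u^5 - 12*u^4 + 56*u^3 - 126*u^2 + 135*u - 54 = (u - 1)*(u^4 - 11*u^3 + 45*u^2 - 81*u + 54) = (u - 3)*(u - 1)*(u^3 - 8*u^2 + 21*u - 18) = (u - 3)*(u - 2)*(u - 1)*(u^2 - 6*u + 9) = (u - 3)^2*(u - 2)*(u - 1)*(u - 3)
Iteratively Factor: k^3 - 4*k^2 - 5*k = (k)*(k^2 - 4*k - 5) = k*(k - 5)*(k + 1)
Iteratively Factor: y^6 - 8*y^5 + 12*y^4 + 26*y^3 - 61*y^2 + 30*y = (y)*(y^5 - 8*y^4 + 12*y^3 + 26*y^2 - 61*y + 30) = y*(y - 1)*(y^4 - 7*y^3 + 5*y^2 + 31*y - 30) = y*(y - 5)*(y - 1)*(y^3 - 2*y^2 - 5*y + 6) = y*(y - 5)*(y - 1)*(y + 2)*(y^2 - 4*y + 3) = y*(y - 5)*(y - 3)*(y - 1)*(y + 2)*(y - 1)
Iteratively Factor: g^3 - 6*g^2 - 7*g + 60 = (g - 5)*(g^2 - g - 12) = (g - 5)*(g + 3)*(g - 4)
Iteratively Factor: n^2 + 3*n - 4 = (n + 4)*(n - 1)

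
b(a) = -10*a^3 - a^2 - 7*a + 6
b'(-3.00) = -271.00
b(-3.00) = 288.00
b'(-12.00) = -4303.00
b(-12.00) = 17226.00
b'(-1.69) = -89.30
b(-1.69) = 63.24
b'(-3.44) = -355.13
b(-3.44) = 425.32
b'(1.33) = -62.73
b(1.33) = -28.61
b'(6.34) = -1225.55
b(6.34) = -2626.98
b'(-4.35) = -565.98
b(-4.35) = 840.66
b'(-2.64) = -210.81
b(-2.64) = 201.51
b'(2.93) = -270.41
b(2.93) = -274.63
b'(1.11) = -46.18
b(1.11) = -16.68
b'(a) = -30*a^2 - 2*a - 7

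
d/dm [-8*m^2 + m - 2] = 1 - 16*m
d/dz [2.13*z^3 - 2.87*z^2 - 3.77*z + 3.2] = 6.39*z^2 - 5.74*z - 3.77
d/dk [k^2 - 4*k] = 2*k - 4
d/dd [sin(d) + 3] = cos(d)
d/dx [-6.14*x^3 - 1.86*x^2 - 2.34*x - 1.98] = -18.42*x^2 - 3.72*x - 2.34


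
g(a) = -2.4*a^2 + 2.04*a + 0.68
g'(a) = 2.04 - 4.8*a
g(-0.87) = -2.91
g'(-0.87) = 6.22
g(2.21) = -6.53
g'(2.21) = -8.57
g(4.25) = -34.00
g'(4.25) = -18.36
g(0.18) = 0.97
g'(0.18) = 1.18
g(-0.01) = 0.66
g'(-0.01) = 2.09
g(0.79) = 0.79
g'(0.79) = -1.75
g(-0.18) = 0.24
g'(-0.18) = 2.90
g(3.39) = -19.99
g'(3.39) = -14.23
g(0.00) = 0.68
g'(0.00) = 2.04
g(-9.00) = -212.08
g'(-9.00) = 45.24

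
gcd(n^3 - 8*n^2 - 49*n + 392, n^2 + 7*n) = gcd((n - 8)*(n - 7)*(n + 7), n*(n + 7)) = n + 7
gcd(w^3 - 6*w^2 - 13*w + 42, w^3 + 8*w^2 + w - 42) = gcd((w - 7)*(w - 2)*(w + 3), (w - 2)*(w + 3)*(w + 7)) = w^2 + w - 6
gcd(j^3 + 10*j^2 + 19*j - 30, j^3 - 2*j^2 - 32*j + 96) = j + 6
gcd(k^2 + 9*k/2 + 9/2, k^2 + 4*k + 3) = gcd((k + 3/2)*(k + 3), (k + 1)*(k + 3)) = k + 3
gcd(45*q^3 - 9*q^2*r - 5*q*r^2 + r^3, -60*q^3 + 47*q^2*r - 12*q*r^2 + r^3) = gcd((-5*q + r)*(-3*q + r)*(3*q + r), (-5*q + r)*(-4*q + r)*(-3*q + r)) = 15*q^2 - 8*q*r + r^2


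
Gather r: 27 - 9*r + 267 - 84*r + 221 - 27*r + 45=560 - 120*r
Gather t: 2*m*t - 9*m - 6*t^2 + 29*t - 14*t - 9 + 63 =-9*m - 6*t^2 + t*(2*m + 15) + 54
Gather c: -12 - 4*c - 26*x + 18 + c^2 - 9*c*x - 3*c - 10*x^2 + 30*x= c^2 + c*(-9*x - 7) - 10*x^2 + 4*x + 6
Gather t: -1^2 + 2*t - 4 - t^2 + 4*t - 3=-t^2 + 6*t - 8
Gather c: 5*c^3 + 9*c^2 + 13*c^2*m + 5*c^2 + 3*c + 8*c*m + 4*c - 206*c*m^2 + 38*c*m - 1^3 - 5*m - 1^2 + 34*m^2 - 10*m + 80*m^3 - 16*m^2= 5*c^3 + c^2*(13*m + 14) + c*(-206*m^2 + 46*m + 7) + 80*m^3 + 18*m^2 - 15*m - 2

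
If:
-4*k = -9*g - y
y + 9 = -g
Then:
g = -y - 9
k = -2*y - 81/4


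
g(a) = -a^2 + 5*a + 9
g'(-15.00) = 35.00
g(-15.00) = -291.00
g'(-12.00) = 29.00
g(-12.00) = -195.00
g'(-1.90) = 8.80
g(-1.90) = -4.11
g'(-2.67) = 10.34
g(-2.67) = -11.48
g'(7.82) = -10.64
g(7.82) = -13.05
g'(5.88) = -6.76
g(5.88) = 3.83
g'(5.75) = -6.50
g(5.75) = 4.69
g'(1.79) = 1.42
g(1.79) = 14.75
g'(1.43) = 2.14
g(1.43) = 14.11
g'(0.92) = 3.16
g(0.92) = 12.75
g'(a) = 5 - 2*a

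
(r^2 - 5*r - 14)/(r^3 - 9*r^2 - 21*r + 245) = (r + 2)/(r^2 - 2*r - 35)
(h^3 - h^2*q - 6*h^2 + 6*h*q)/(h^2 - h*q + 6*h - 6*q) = h*(h - 6)/(h + 6)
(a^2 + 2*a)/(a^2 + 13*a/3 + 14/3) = 3*a/(3*a + 7)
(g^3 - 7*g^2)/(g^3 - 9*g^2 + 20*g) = g*(g - 7)/(g^2 - 9*g + 20)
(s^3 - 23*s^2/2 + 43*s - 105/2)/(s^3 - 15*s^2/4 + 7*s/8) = 4*(s^2 - 8*s + 15)/(s*(4*s - 1))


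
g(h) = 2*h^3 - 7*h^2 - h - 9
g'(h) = 6*h^2 - 14*h - 1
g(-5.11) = -453.54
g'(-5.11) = 227.21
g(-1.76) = -39.83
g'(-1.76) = 42.23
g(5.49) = 105.47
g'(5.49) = 102.98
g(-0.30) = -9.38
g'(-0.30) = 3.74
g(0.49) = -10.94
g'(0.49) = -6.42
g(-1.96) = -48.99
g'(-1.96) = 49.49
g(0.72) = -12.60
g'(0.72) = -7.97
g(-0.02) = -8.98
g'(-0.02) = -0.72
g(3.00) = -21.00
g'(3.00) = 11.00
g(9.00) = 873.00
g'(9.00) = 359.00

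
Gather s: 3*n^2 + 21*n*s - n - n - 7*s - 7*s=3*n^2 - 2*n + s*(21*n - 14)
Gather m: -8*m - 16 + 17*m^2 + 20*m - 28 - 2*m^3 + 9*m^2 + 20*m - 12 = -2*m^3 + 26*m^2 + 32*m - 56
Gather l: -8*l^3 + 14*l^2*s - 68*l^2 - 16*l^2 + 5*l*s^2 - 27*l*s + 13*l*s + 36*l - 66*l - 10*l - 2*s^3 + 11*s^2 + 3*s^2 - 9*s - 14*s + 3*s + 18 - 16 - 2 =-8*l^3 + l^2*(14*s - 84) + l*(5*s^2 - 14*s - 40) - 2*s^3 + 14*s^2 - 20*s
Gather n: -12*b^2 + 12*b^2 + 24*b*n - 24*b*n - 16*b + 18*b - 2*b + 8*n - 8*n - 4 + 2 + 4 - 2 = 0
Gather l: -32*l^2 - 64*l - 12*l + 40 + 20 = -32*l^2 - 76*l + 60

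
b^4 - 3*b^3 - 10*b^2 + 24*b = b*(b - 4)*(b - 2)*(b + 3)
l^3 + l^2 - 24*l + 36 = (l - 3)*(l - 2)*(l + 6)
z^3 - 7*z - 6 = (z - 3)*(z + 1)*(z + 2)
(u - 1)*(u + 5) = u^2 + 4*u - 5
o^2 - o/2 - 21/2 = (o - 7/2)*(o + 3)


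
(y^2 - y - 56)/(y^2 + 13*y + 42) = (y - 8)/(y + 6)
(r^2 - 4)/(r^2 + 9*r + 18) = (r^2 - 4)/(r^2 + 9*r + 18)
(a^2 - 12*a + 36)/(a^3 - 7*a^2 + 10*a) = (a^2 - 12*a + 36)/(a*(a^2 - 7*a + 10))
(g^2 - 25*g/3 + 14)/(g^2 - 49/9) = 3*(g - 6)/(3*g + 7)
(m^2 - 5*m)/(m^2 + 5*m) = (m - 5)/(m + 5)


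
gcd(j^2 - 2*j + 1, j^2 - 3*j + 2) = j - 1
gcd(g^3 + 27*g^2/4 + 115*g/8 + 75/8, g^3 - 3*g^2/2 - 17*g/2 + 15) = g + 3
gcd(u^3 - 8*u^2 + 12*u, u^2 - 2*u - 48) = 1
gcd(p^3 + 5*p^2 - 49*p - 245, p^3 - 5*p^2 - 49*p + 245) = p^2 - 49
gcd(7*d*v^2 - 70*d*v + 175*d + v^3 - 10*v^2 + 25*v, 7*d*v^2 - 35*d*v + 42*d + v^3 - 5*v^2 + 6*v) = 7*d + v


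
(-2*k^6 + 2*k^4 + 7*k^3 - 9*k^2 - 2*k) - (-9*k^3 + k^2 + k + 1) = -2*k^6 + 2*k^4 + 16*k^3 - 10*k^2 - 3*k - 1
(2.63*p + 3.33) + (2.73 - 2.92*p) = 6.06 - 0.29*p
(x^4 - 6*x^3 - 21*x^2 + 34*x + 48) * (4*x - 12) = 4*x^5 - 36*x^4 - 12*x^3 + 388*x^2 - 216*x - 576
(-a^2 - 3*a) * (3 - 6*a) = 6*a^3 + 15*a^2 - 9*a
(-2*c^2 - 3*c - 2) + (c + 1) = -2*c^2 - 2*c - 1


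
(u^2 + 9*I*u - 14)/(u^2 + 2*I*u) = (u + 7*I)/u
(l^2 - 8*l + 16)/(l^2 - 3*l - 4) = (l - 4)/(l + 1)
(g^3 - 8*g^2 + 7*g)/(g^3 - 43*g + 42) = g*(g - 7)/(g^2 + g - 42)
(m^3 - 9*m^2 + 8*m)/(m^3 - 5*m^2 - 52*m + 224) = m*(m - 1)/(m^2 + 3*m - 28)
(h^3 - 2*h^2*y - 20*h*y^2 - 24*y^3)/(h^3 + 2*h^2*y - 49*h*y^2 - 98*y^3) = (-h^2 + 4*h*y + 12*y^2)/(-h^2 + 49*y^2)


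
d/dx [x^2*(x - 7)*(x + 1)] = 2*x*(2*x^2 - 9*x - 7)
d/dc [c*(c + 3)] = 2*c + 3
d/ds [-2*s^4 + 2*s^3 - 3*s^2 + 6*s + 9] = -8*s^3 + 6*s^2 - 6*s + 6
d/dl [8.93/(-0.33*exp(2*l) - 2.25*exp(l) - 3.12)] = (5.8938*exp(l) + 20.0925)*exp(l)/(0.33*exp(2*l) + 2.25*exp(l) + 3.12)^2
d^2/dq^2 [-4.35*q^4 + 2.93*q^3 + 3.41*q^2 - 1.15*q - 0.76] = -52.2*q^2 + 17.58*q + 6.82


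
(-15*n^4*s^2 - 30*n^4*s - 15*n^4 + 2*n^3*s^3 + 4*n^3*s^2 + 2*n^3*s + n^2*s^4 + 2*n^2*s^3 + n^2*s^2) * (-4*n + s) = 60*n^5*s^2 + 120*n^5*s + 60*n^5 - 23*n^4*s^3 - 46*n^4*s^2 - 23*n^4*s - 2*n^3*s^4 - 4*n^3*s^3 - 2*n^3*s^2 + n^2*s^5 + 2*n^2*s^4 + n^2*s^3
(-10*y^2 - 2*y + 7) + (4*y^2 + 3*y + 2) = -6*y^2 + y + 9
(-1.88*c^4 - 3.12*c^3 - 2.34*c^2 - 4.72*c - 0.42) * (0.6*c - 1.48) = -1.128*c^5 + 0.9104*c^4 + 3.2136*c^3 + 0.6312*c^2 + 6.7336*c + 0.6216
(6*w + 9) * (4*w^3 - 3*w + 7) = 24*w^4 + 36*w^3 - 18*w^2 + 15*w + 63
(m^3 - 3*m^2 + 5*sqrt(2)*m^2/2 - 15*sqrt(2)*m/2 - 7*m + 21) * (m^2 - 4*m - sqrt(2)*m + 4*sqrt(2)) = m^5 - 7*m^4 + 3*sqrt(2)*m^4/2 - 21*sqrt(2)*m^3/2 + 25*sqrt(2)*m^2 + 84*m^2 - 144*m - 49*sqrt(2)*m + 84*sqrt(2)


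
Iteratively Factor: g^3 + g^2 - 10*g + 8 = (g - 2)*(g^2 + 3*g - 4) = (g - 2)*(g - 1)*(g + 4)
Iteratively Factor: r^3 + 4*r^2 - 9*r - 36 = (r + 4)*(r^2 - 9) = (r + 3)*(r + 4)*(r - 3)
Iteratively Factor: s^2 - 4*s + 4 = (s - 2)*(s - 2)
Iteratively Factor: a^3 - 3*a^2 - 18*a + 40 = (a + 4)*(a^2 - 7*a + 10) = (a - 2)*(a + 4)*(a - 5)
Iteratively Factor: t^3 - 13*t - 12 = (t + 3)*(t^2 - 3*t - 4) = (t - 4)*(t + 3)*(t + 1)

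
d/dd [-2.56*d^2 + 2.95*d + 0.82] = 2.95 - 5.12*d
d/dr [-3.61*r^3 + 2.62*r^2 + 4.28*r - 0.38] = -10.83*r^2 + 5.24*r + 4.28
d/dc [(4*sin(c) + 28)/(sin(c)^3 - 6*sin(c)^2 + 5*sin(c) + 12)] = 4*(-2*sin(c)^3 - 15*sin(c)^2 + 84*sin(c) - 23)*cos(c)/(sin(c)^3 - 6*sin(c)^2 + 5*sin(c) + 12)^2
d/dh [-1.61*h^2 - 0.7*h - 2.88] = -3.22*h - 0.7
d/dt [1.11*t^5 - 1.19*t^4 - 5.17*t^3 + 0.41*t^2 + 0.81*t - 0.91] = 5.55*t^4 - 4.76*t^3 - 15.51*t^2 + 0.82*t + 0.81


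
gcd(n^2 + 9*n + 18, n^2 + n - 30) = n + 6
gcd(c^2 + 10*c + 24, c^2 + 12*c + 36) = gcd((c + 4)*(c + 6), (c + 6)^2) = c + 6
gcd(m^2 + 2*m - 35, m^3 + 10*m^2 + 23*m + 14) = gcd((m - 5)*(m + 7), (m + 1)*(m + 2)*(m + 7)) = m + 7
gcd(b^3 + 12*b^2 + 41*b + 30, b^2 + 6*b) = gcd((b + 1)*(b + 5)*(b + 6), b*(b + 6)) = b + 6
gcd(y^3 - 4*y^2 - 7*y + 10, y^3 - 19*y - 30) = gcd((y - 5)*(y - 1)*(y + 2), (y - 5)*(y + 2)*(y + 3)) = y^2 - 3*y - 10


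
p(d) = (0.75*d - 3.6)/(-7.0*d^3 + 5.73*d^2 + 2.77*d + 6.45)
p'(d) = (0.75*d - 3.6)*(21.0*d^2 - 11.46*d - 2.77)/(-7.0*d^3 + 5.73*d^2 + 2.77*d + 6.45)^2 + 0.75/(-7.0*d^3 + 5.73*d^2 + 2.77*d + 6.45)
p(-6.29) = -0.00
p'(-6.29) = -0.00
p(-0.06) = -0.58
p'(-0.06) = 0.30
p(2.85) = 0.01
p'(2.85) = -0.03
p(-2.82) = -0.03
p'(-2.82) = -0.02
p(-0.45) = -0.56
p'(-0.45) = -0.43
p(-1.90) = -0.07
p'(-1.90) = -0.09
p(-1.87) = -0.07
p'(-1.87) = -0.09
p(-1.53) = -0.12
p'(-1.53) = -0.16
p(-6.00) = -0.00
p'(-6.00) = -0.00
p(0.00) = -0.56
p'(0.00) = 0.36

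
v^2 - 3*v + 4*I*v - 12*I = (v - 3)*(v + 4*I)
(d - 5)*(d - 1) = d^2 - 6*d + 5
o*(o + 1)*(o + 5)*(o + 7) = o^4 + 13*o^3 + 47*o^2 + 35*o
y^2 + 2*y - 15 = (y - 3)*(y + 5)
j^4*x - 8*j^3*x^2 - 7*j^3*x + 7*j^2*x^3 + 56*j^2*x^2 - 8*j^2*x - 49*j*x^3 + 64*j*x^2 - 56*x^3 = (j - 8)*(j - 7*x)*(j - x)*(j*x + x)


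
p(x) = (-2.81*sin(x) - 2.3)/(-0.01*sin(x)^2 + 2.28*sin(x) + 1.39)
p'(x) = (0.02*sin(x)*cos(x) - 2.28*cos(x))*(-2.81*sin(x) - 2.3)/(-0.01*sin(x)^2 + 2.28*sin(x) + 1.39)^2 - 2.81*cos(x)/(-0.01*sin(x)^2 + 2.28*sin(x) + 1.39) = (-0.0281*sin(x)^2 - 0.0460000000000003*sin(x) + 1.3381)*cos(x)/(0.0001*sin(x)^4 - 0.0456*sin(x)^3 + 5.1706*sin(x)^2 + 6.3384*sin(x) + 1.9321)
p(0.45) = -1.48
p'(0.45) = 0.21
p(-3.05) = -1.73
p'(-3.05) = -0.96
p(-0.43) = -2.58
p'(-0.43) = 6.41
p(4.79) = -0.56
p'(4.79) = 0.13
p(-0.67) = 18.69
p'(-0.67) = 1204.44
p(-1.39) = -0.54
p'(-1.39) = 0.33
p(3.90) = 2.01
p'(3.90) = -29.46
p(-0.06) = -1.70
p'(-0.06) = 0.85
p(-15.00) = 4.88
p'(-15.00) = -109.75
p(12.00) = -4.84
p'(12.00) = 42.64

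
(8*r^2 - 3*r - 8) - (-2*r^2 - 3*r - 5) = 10*r^2 - 3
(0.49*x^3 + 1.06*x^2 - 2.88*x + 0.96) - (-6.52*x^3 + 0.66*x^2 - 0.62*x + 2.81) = 7.01*x^3 + 0.4*x^2 - 2.26*x - 1.85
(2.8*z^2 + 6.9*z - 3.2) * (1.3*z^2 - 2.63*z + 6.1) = 3.64*z^4 + 1.606*z^3 - 5.227*z^2 + 50.506*z - 19.52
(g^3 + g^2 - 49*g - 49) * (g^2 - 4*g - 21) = g^5 - 3*g^4 - 74*g^3 + 126*g^2 + 1225*g + 1029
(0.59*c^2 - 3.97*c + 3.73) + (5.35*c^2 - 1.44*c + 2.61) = 5.94*c^2 - 5.41*c + 6.34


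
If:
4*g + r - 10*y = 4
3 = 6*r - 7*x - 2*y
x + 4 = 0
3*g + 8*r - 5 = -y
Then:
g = 2403/262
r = -417/131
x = -4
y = 773/262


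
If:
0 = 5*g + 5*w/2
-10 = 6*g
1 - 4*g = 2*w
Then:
No Solution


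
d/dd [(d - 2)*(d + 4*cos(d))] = d + (2 - d)*(4*sin(d) - 1) + 4*cos(d)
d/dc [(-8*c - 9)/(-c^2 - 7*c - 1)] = (8*c^2 + 56*c - (2*c + 7)*(8*c + 9) + 8)/(c^2 + 7*c + 1)^2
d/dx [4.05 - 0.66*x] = -0.660000000000000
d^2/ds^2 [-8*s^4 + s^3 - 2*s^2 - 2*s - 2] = -96*s^2 + 6*s - 4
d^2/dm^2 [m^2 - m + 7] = 2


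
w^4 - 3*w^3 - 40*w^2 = w^2*(w - 8)*(w + 5)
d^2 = d^2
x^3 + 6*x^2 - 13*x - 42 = (x - 3)*(x + 2)*(x + 7)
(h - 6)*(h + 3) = h^2 - 3*h - 18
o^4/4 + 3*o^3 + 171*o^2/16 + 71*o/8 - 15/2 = (o/4 + 1)*(o - 1/2)*(o + 5/2)*(o + 6)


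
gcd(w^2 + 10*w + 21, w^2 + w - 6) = w + 3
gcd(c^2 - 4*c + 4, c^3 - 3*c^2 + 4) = c^2 - 4*c + 4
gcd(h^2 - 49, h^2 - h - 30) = 1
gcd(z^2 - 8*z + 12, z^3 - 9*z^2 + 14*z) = z - 2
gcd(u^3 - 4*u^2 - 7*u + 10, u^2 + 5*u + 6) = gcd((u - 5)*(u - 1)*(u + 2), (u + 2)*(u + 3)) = u + 2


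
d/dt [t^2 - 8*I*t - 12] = 2*t - 8*I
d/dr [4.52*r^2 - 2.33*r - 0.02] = 9.04*r - 2.33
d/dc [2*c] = 2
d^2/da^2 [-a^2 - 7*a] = -2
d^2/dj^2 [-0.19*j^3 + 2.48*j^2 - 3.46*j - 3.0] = 4.96 - 1.14*j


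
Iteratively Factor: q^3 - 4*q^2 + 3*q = (q - 3)*(q^2 - q) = (q - 3)*(q - 1)*(q)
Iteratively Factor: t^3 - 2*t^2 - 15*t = (t)*(t^2 - 2*t - 15) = t*(t - 5)*(t + 3)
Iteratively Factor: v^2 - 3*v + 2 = (v - 1)*(v - 2)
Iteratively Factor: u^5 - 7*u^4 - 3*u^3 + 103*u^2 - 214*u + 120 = (u - 5)*(u^4 - 2*u^3 - 13*u^2 + 38*u - 24) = (u - 5)*(u + 4)*(u^3 - 6*u^2 + 11*u - 6) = (u - 5)*(u - 3)*(u + 4)*(u^2 - 3*u + 2) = (u - 5)*(u - 3)*(u - 1)*(u + 4)*(u - 2)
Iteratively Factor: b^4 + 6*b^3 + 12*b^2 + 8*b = (b)*(b^3 + 6*b^2 + 12*b + 8) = b*(b + 2)*(b^2 + 4*b + 4) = b*(b + 2)^2*(b + 2)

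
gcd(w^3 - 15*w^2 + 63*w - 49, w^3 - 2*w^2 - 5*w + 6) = w - 1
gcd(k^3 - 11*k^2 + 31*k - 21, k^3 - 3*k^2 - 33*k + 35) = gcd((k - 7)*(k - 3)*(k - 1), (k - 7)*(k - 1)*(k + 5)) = k^2 - 8*k + 7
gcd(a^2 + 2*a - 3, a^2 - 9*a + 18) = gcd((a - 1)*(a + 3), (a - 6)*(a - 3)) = 1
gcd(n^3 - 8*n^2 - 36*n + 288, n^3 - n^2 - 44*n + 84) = n - 6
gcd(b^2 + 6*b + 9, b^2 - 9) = b + 3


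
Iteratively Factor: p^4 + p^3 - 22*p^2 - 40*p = (p)*(p^3 + p^2 - 22*p - 40) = p*(p + 2)*(p^2 - p - 20) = p*(p - 5)*(p + 2)*(p + 4)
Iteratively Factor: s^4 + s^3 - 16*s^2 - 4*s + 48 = (s - 3)*(s^3 + 4*s^2 - 4*s - 16) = (s - 3)*(s + 4)*(s^2 - 4) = (s - 3)*(s - 2)*(s + 4)*(s + 2)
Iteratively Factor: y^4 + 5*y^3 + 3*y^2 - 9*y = (y + 3)*(y^3 + 2*y^2 - 3*y) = y*(y + 3)*(y^2 + 2*y - 3) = y*(y - 1)*(y + 3)*(y + 3)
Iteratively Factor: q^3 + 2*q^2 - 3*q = (q)*(q^2 + 2*q - 3) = q*(q - 1)*(q + 3)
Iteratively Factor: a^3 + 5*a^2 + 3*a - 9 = (a - 1)*(a^2 + 6*a + 9) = (a - 1)*(a + 3)*(a + 3)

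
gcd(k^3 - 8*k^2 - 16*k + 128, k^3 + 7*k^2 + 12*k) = k + 4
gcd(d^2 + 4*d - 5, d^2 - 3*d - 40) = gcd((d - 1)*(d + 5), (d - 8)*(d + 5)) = d + 5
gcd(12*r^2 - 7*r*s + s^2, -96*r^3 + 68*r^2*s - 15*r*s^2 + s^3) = 12*r^2 - 7*r*s + s^2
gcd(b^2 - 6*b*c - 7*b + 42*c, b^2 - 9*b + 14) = b - 7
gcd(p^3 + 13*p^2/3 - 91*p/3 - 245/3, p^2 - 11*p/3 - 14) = p + 7/3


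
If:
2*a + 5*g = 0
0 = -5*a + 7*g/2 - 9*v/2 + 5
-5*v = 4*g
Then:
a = 125/196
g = -25/98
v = 10/49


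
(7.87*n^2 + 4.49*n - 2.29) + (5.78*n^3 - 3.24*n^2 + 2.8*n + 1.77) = 5.78*n^3 + 4.63*n^2 + 7.29*n - 0.52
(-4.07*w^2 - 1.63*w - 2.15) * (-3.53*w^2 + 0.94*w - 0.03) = 14.3671*w^4 + 1.9281*w^3 + 6.1794*w^2 - 1.9721*w + 0.0645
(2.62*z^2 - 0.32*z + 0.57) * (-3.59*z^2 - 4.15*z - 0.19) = -9.4058*z^4 - 9.7242*z^3 - 1.2161*z^2 - 2.3047*z - 0.1083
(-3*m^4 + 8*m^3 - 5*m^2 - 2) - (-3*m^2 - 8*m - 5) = -3*m^4 + 8*m^3 - 2*m^2 + 8*m + 3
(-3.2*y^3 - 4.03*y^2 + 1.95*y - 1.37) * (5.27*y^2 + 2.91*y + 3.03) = -16.864*y^5 - 30.5501*y^4 - 11.1468*y^3 - 13.7563*y^2 + 1.9218*y - 4.1511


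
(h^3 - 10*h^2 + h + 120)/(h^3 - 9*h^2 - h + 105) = (h - 8)/(h - 7)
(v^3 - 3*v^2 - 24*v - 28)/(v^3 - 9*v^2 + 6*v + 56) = (v + 2)/(v - 4)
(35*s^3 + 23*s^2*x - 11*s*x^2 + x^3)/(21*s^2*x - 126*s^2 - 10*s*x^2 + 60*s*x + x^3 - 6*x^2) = (-5*s^2 - 4*s*x + x^2)/(-3*s*x + 18*s + x^2 - 6*x)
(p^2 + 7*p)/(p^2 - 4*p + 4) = p*(p + 7)/(p^2 - 4*p + 4)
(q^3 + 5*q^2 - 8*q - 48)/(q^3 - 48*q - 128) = (q - 3)/(q - 8)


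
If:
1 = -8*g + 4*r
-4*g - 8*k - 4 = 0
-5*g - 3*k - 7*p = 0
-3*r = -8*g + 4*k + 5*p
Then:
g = -5/182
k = -177/364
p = 83/364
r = 71/364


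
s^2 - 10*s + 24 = (s - 6)*(s - 4)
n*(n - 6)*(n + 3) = n^3 - 3*n^2 - 18*n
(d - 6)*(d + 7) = d^2 + d - 42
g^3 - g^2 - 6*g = g*(g - 3)*(g + 2)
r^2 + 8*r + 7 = (r + 1)*(r + 7)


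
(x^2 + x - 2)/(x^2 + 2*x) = (x - 1)/x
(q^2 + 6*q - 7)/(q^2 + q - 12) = (q^2 + 6*q - 7)/(q^2 + q - 12)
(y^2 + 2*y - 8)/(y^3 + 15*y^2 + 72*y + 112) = (y - 2)/(y^2 + 11*y + 28)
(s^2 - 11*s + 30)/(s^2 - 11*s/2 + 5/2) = 2*(s - 6)/(2*s - 1)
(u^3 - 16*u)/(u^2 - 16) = u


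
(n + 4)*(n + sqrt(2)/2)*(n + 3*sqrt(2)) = n^3 + 4*n^2 + 7*sqrt(2)*n^2/2 + 3*n + 14*sqrt(2)*n + 12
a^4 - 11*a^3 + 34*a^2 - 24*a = a*(a - 6)*(a - 4)*(a - 1)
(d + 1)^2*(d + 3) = d^3 + 5*d^2 + 7*d + 3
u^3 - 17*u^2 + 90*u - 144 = (u - 8)*(u - 6)*(u - 3)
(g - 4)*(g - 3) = g^2 - 7*g + 12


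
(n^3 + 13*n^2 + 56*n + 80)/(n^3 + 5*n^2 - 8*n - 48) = (n + 5)/(n - 3)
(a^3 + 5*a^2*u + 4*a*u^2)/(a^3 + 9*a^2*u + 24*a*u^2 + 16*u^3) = a/(a + 4*u)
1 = 1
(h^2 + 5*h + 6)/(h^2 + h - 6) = (h + 2)/(h - 2)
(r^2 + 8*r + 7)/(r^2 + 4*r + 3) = (r + 7)/(r + 3)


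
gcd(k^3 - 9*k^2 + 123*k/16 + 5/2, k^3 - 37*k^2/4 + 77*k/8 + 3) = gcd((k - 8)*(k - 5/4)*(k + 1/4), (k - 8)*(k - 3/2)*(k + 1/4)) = k^2 - 31*k/4 - 2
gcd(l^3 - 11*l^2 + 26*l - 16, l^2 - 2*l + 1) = l - 1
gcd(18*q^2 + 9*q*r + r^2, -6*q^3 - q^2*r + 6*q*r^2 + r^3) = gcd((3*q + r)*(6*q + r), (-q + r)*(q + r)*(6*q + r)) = 6*q + r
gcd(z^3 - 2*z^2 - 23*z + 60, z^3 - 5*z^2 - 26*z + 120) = z^2 + z - 20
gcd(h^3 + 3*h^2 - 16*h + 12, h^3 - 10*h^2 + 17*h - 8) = h - 1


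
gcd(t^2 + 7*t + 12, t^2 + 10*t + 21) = t + 3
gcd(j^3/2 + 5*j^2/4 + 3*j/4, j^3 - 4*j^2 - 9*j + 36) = 1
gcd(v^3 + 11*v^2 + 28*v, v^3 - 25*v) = v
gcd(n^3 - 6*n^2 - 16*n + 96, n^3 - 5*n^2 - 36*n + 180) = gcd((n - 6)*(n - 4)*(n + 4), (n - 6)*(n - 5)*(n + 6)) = n - 6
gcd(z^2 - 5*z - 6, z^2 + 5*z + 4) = z + 1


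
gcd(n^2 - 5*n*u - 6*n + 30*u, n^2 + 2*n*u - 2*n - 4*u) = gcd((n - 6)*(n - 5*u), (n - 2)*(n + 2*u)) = 1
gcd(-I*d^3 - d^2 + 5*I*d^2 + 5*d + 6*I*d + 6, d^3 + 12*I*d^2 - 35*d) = 1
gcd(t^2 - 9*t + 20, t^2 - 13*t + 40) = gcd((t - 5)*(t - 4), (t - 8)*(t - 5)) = t - 5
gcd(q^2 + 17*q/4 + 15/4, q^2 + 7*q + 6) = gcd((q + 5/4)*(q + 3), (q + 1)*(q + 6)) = 1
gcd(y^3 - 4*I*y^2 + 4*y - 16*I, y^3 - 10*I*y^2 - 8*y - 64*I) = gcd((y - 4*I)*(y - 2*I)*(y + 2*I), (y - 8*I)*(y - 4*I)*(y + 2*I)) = y^2 - 2*I*y + 8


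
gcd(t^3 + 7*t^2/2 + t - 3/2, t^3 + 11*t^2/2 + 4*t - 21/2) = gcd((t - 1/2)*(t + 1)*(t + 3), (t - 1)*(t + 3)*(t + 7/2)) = t + 3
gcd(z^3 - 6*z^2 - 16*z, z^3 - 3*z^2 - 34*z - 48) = z^2 - 6*z - 16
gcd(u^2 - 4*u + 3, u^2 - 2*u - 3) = u - 3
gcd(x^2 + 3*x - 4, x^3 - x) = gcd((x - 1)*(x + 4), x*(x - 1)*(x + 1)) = x - 1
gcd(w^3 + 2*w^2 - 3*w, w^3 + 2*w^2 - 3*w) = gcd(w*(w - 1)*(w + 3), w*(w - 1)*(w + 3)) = w^3 + 2*w^2 - 3*w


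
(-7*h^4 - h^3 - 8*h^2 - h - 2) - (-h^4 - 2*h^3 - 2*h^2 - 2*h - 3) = -6*h^4 + h^3 - 6*h^2 + h + 1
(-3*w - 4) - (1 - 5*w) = 2*w - 5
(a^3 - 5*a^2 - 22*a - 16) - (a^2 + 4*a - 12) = a^3 - 6*a^2 - 26*a - 4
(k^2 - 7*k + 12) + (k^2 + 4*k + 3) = 2*k^2 - 3*k + 15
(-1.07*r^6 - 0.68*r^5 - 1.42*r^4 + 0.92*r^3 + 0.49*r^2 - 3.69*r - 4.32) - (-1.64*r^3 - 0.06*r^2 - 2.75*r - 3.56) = -1.07*r^6 - 0.68*r^5 - 1.42*r^4 + 2.56*r^3 + 0.55*r^2 - 0.94*r - 0.76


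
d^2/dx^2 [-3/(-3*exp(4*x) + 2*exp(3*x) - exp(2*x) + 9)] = 6*((-24*exp(2*x) + 9*exp(x) - 2)*(3*exp(4*x) - 2*exp(3*x) + exp(2*x) - 9) + 4*(6*exp(2*x) - 3*exp(x) + 1)^2*exp(2*x))*exp(2*x)/(3*exp(4*x) - 2*exp(3*x) + exp(2*x) - 9)^3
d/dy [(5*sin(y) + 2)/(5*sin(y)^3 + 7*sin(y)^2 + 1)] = (-50*sin(y)^3 - 65*sin(y)^2 - 28*sin(y) + 5)*cos(y)/(5*sin(y)^3 + 7*sin(y)^2 + 1)^2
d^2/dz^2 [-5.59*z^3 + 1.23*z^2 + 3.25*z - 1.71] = 2.46 - 33.54*z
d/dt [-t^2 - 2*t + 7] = -2*t - 2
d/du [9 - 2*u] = -2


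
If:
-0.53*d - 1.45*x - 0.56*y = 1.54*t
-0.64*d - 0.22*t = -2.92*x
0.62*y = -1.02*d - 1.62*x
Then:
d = -0.440863583831126*y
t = -0.112919579689286*y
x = -0.105135274377933*y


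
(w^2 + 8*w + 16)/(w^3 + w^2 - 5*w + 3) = (w^2 + 8*w + 16)/(w^3 + w^2 - 5*w + 3)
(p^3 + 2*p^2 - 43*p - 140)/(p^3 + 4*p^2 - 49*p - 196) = (p + 5)/(p + 7)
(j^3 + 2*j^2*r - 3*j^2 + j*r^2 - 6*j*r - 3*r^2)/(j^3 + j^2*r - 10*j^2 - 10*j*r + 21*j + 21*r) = (j + r)/(j - 7)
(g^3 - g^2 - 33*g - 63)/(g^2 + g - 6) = (g^2 - 4*g - 21)/(g - 2)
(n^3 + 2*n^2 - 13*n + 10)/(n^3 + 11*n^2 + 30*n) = (n^2 - 3*n + 2)/(n*(n + 6))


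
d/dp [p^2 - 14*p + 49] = 2*p - 14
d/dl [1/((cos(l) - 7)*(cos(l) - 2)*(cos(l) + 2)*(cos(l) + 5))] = (-75*cos(l) - 3*cos(2*l) + cos(3*l) + 5)*sin(l)/((cos(l) - 7)^2*(cos(l) - 2)^2*(cos(l) + 2)^2*(cos(l) + 5)^2)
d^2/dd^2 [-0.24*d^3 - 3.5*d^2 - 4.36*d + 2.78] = -1.44*d - 7.0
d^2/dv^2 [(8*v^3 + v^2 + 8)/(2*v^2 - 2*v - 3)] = 2*(84*v^3 + 258*v^2 + 120*v + 89)/(8*v^6 - 24*v^5 - 12*v^4 + 64*v^3 + 18*v^2 - 54*v - 27)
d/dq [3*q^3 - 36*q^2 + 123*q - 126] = 9*q^2 - 72*q + 123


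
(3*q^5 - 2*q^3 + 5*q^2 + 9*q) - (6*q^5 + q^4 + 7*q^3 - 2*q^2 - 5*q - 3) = -3*q^5 - q^4 - 9*q^3 + 7*q^2 + 14*q + 3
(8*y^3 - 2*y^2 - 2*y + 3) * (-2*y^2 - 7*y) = -16*y^5 - 52*y^4 + 18*y^3 + 8*y^2 - 21*y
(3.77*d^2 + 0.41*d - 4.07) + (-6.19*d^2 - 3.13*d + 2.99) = -2.42*d^2 - 2.72*d - 1.08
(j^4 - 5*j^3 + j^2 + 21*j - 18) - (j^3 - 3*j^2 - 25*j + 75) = j^4 - 6*j^3 + 4*j^2 + 46*j - 93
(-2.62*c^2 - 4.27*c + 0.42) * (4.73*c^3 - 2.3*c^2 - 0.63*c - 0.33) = -12.3926*c^5 - 14.1711*c^4 + 13.4582*c^3 + 2.5887*c^2 + 1.1445*c - 0.1386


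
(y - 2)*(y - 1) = y^2 - 3*y + 2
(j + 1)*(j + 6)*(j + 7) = j^3 + 14*j^2 + 55*j + 42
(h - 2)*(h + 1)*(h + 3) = h^3 + 2*h^2 - 5*h - 6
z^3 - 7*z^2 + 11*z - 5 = (z - 5)*(z - 1)^2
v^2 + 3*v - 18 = (v - 3)*(v + 6)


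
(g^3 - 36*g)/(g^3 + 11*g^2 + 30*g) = (g - 6)/(g + 5)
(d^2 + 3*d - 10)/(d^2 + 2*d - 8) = (d + 5)/(d + 4)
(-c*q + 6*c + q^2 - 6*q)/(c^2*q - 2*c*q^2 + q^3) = (q - 6)/(q*(-c + q))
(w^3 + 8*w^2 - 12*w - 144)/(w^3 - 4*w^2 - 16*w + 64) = (w^2 + 12*w + 36)/(w^2 - 16)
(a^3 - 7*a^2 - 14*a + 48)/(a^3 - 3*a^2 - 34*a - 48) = (a - 2)/(a + 2)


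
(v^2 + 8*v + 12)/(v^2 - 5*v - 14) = (v + 6)/(v - 7)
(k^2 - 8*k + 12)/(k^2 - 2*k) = (k - 6)/k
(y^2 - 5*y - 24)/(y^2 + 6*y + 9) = (y - 8)/(y + 3)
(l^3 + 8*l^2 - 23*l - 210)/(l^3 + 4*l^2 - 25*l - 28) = (l^2 + l - 30)/(l^2 - 3*l - 4)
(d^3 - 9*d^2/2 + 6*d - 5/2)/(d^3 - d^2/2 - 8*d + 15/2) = (d - 1)/(d + 3)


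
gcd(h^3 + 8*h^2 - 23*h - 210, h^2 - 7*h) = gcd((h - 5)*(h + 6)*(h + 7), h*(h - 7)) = 1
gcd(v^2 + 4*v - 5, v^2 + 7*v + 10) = v + 5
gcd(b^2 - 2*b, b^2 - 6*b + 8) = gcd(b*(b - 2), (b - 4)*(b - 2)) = b - 2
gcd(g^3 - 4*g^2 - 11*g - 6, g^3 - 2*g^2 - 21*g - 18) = g^2 - 5*g - 6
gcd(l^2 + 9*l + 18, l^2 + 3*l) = l + 3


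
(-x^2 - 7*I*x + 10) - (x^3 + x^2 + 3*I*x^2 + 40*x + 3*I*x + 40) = -x^3 - 2*x^2 - 3*I*x^2 - 40*x - 10*I*x - 30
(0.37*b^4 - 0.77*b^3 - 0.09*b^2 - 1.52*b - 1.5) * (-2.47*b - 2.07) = -0.9139*b^5 + 1.136*b^4 + 1.8162*b^3 + 3.9407*b^2 + 6.8514*b + 3.105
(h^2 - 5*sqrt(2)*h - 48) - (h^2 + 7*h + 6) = -5*sqrt(2)*h - 7*h - 54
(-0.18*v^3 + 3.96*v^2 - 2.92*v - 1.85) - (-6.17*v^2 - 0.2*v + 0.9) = -0.18*v^3 + 10.13*v^2 - 2.72*v - 2.75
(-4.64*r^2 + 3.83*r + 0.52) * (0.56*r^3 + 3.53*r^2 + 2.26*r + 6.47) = -2.5984*r^5 - 14.2344*r^4 + 3.3247*r^3 - 19.5294*r^2 + 25.9553*r + 3.3644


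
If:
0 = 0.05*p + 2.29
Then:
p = -45.80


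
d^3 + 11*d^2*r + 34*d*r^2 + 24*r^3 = (d + r)*(d + 4*r)*(d + 6*r)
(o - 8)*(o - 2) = o^2 - 10*o + 16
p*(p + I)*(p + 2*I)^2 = p^4 + 5*I*p^3 - 8*p^2 - 4*I*p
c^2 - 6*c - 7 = (c - 7)*(c + 1)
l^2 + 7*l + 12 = (l + 3)*(l + 4)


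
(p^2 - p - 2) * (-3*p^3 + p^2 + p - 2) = -3*p^5 + 4*p^4 + 6*p^3 - 5*p^2 + 4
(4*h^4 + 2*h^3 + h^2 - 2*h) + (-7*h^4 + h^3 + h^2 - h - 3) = -3*h^4 + 3*h^3 + 2*h^2 - 3*h - 3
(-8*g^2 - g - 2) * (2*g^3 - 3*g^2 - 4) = -16*g^5 + 22*g^4 - g^3 + 38*g^2 + 4*g + 8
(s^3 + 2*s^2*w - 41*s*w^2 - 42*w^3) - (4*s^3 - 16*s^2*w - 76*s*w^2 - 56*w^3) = -3*s^3 + 18*s^2*w + 35*s*w^2 + 14*w^3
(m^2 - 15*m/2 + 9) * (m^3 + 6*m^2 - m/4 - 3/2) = m^5 - 3*m^4/2 - 145*m^3/4 + 435*m^2/8 + 9*m - 27/2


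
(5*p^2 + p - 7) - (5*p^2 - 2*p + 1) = 3*p - 8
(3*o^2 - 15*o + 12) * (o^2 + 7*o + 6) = 3*o^4 + 6*o^3 - 75*o^2 - 6*o + 72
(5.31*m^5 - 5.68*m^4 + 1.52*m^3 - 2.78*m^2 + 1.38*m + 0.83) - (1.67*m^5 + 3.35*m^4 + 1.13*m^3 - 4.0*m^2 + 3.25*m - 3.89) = 3.64*m^5 - 9.03*m^4 + 0.39*m^3 + 1.22*m^2 - 1.87*m + 4.72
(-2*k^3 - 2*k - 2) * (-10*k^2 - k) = 20*k^5 + 2*k^4 + 20*k^3 + 22*k^2 + 2*k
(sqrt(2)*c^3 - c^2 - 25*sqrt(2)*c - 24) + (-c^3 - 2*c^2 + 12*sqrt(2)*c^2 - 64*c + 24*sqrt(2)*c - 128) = -c^3 + sqrt(2)*c^3 - 3*c^2 + 12*sqrt(2)*c^2 - 64*c - sqrt(2)*c - 152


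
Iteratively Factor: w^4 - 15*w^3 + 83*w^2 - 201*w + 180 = (w - 3)*(w^3 - 12*w^2 + 47*w - 60) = (w - 3)^2*(w^2 - 9*w + 20) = (w - 5)*(w - 3)^2*(w - 4)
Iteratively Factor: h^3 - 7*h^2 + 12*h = (h - 4)*(h^2 - 3*h) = h*(h - 4)*(h - 3)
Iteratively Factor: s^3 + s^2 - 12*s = (s - 3)*(s^2 + 4*s) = s*(s - 3)*(s + 4)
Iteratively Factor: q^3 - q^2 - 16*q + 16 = (q + 4)*(q^2 - 5*q + 4) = (q - 1)*(q + 4)*(q - 4)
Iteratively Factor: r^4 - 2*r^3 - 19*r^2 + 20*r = (r + 4)*(r^3 - 6*r^2 + 5*r) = r*(r + 4)*(r^2 - 6*r + 5) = r*(r - 1)*(r + 4)*(r - 5)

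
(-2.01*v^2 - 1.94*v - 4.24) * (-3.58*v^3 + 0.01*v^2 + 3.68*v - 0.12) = 7.1958*v^5 + 6.9251*v^4 + 7.763*v^3 - 6.9404*v^2 - 15.3704*v + 0.5088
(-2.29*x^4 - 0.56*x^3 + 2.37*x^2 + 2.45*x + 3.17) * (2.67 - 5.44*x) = 12.4576*x^5 - 3.0679*x^4 - 14.388*x^3 - 7.0001*x^2 - 10.7033*x + 8.4639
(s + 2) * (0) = 0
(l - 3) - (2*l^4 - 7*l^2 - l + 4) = -2*l^4 + 7*l^2 + 2*l - 7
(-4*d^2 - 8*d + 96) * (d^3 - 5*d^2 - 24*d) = -4*d^5 + 12*d^4 + 232*d^3 - 288*d^2 - 2304*d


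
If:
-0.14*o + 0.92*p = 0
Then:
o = 6.57142857142857*p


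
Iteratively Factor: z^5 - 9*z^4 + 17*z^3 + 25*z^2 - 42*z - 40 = (z + 1)*(z^4 - 10*z^3 + 27*z^2 - 2*z - 40) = (z - 2)*(z + 1)*(z^3 - 8*z^2 + 11*z + 20) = (z - 5)*(z - 2)*(z + 1)*(z^2 - 3*z - 4) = (z - 5)*(z - 4)*(z - 2)*(z + 1)*(z + 1)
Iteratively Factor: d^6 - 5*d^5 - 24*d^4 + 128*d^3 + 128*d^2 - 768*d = (d - 4)*(d^5 - d^4 - 28*d^3 + 16*d^2 + 192*d) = (d - 4)^2*(d^4 + 3*d^3 - 16*d^2 - 48*d) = (d - 4)^3*(d^3 + 7*d^2 + 12*d) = (d - 4)^3*(d + 3)*(d^2 + 4*d) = d*(d - 4)^3*(d + 3)*(d + 4)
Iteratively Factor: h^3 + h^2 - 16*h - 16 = (h + 1)*(h^2 - 16) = (h + 1)*(h + 4)*(h - 4)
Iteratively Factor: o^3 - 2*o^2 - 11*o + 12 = (o + 3)*(o^2 - 5*o + 4) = (o - 1)*(o + 3)*(o - 4)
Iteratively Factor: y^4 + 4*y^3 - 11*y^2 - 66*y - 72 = (y + 3)*(y^3 + y^2 - 14*y - 24) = (y + 3)^2*(y^2 - 2*y - 8) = (y - 4)*(y + 3)^2*(y + 2)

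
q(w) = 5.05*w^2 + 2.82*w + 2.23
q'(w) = 10.1*w + 2.82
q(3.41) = 70.57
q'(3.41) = 37.26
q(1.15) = 12.15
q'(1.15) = 14.44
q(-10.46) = 525.26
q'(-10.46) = -102.83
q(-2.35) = 23.49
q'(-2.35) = -20.92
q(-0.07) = 2.06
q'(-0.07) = 2.11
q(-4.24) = 81.06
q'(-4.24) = -40.00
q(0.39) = 4.10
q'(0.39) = 6.76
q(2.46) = 39.73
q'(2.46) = 27.67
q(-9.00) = 385.90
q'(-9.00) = -88.08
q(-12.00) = 695.59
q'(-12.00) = -118.38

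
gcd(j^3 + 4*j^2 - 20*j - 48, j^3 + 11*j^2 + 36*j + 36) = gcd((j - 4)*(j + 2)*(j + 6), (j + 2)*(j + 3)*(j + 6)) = j^2 + 8*j + 12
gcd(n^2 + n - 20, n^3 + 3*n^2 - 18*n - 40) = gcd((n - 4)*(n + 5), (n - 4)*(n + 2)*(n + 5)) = n^2 + n - 20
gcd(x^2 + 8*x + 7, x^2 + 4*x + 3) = x + 1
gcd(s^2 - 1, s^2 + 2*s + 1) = s + 1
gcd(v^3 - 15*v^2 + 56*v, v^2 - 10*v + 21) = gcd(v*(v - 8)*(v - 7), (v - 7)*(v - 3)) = v - 7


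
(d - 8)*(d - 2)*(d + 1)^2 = d^4 - 8*d^3 - 3*d^2 + 22*d + 16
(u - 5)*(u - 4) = u^2 - 9*u + 20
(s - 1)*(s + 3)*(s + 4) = s^3 + 6*s^2 + 5*s - 12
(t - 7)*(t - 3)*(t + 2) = t^3 - 8*t^2 + t + 42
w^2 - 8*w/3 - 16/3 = (w - 4)*(w + 4/3)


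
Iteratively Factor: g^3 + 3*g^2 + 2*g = (g + 2)*(g^2 + g) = g*(g + 2)*(g + 1)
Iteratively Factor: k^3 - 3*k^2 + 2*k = (k - 2)*(k^2 - k) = k*(k - 2)*(k - 1)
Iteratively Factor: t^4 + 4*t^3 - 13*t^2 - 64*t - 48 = (t - 4)*(t^3 + 8*t^2 + 19*t + 12) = (t - 4)*(t + 4)*(t^2 + 4*t + 3) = (t - 4)*(t + 1)*(t + 4)*(t + 3)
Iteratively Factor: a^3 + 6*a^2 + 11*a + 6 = (a + 2)*(a^2 + 4*a + 3) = (a + 2)*(a + 3)*(a + 1)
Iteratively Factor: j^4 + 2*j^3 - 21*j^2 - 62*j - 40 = (j + 1)*(j^3 + j^2 - 22*j - 40) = (j + 1)*(j + 4)*(j^2 - 3*j - 10) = (j - 5)*(j + 1)*(j + 4)*(j + 2)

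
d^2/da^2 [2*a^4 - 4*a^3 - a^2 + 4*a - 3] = 24*a^2 - 24*a - 2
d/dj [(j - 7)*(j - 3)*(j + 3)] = 3*j^2 - 14*j - 9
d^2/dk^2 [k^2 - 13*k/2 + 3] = 2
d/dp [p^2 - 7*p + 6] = 2*p - 7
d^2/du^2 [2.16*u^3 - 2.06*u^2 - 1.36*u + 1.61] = 12.96*u - 4.12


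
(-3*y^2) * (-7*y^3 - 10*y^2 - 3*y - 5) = 21*y^5 + 30*y^4 + 9*y^3 + 15*y^2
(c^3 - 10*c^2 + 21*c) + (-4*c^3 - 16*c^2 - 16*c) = -3*c^3 - 26*c^2 + 5*c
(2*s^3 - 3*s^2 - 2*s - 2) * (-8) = -16*s^3 + 24*s^2 + 16*s + 16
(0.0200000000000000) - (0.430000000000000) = -0.410000000000000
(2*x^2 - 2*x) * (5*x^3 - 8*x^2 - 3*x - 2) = 10*x^5 - 26*x^4 + 10*x^3 + 2*x^2 + 4*x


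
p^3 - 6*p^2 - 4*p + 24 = (p - 6)*(p - 2)*(p + 2)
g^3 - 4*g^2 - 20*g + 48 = (g - 6)*(g - 2)*(g + 4)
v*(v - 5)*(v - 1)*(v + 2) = v^4 - 4*v^3 - 7*v^2 + 10*v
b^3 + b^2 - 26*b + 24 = (b - 4)*(b - 1)*(b + 6)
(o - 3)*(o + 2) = o^2 - o - 6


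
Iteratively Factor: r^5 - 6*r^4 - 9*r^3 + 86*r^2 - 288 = (r + 3)*(r^4 - 9*r^3 + 18*r^2 + 32*r - 96) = (r - 3)*(r + 3)*(r^3 - 6*r^2 + 32) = (r - 4)*(r - 3)*(r + 3)*(r^2 - 2*r - 8) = (r - 4)^2*(r - 3)*(r + 3)*(r + 2)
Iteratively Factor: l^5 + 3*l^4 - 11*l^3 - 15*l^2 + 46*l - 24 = (l + 4)*(l^4 - l^3 - 7*l^2 + 13*l - 6) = (l - 1)*(l + 4)*(l^3 - 7*l + 6) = (l - 2)*(l - 1)*(l + 4)*(l^2 + 2*l - 3) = (l - 2)*(l - 1)*(l + 3)*(l + 4)*(l - 1)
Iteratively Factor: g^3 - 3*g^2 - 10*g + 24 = (g + 3)*(g^2 - 6*g + 8) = (g - 2)*(g + 3)*(g - 4)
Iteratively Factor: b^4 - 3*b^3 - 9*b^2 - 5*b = (b + 1)*(b^3 - 4*b^2 - 5*b) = (b - 5)*(b + 1)*(b^2 + b) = b*(b - 5)*(b + 1)*(b + 1)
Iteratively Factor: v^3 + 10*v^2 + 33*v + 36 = (v + 3)*(v^2 + 7*v + 12) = (v + 3)^2*(v + 4)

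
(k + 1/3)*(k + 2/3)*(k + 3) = k^3 + 4*k^2 + 29*k/9 + 2/3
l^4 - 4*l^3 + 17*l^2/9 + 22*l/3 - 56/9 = (l - 7/3)*(l - 2)*(l - 1)*(l + 4/3)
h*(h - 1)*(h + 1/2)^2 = h^4 - 3*h^2/4 - h/4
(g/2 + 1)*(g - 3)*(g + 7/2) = g^3/2 + 5*g^2/4 - 19*g/4 - 21/2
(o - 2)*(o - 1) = o^2 - 3*o + 2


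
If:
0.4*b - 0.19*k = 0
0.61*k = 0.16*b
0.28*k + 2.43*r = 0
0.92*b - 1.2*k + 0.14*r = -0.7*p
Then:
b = 0.00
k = 0.00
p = 0.00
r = 0.00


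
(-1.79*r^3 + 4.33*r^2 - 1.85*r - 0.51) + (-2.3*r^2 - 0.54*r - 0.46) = -1.79*r^3 + 2.03*r^2 - 2.39*r - 0.97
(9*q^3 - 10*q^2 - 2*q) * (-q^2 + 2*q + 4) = -9*q^5 + 28*q^4 + 18*q^3 - 44*q^2 - 8*q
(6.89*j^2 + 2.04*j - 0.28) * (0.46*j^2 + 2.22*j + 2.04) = 3.1694*j^4 + 16.2342*j^3 + 18.4556*j^2 + 3.54*j - 0.5712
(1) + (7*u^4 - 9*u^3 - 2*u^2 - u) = 7*u^4 - 9*u^3 - 2*u^2 - u + 1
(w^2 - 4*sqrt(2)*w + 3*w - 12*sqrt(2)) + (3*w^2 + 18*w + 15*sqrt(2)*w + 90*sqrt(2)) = 4*w^2 + 11*sqrt(2)*w + 21*w + 78*sqrt(2)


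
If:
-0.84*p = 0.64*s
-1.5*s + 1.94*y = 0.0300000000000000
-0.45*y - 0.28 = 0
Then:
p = 0.63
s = -0.82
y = -0.62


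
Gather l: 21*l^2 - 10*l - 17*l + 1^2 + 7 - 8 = 21*l^2 - 27*l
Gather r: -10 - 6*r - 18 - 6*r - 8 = -12*r - 36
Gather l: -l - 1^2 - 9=-l - 10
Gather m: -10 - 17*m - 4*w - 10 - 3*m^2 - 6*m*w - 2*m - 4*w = -3*m^2 + m*(-6*w - 19) - 8*w - 20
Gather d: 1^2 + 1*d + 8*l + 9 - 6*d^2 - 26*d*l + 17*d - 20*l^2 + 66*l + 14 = -6*d^2 + d*(18 - 26*l) - 20*l^2 + 74*l + 24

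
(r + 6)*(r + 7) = r^2 + 13*r + 42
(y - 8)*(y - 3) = y^2 - 11*y + 24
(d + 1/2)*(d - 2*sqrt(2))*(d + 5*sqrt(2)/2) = d^3 + d^2/2 + sqrt(2)*d^2/2 - 10*d + sqrt(2)*d/4 - 5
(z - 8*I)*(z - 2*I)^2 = z^3 - 12*I*z^2 - 36*z + 32*I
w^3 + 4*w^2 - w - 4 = (w - 1)*(w + 1)*(w + 4)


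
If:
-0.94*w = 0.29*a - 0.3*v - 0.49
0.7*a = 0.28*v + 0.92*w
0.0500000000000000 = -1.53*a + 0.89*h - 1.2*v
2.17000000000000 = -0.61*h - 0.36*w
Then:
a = -0.63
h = -3.62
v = -1.92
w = 0.10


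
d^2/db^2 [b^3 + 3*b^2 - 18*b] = 6*b + 6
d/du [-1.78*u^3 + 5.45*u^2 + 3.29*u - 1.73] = -5.34*u^2 + 10.9*u + 3.29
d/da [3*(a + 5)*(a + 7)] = 6*a + 36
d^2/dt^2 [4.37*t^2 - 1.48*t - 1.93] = 8.74000000000000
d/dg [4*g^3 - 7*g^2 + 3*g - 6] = 12*g^2 - 14*g + 3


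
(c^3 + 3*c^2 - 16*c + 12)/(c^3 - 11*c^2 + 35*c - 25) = (c^2 + 4*c - 12)/(c^2 - 10*c + 25)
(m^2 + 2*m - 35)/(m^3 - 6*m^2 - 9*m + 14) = (m^2 + 2*m - 35)/(m^3 - 6*m^2 - 9*m + 14)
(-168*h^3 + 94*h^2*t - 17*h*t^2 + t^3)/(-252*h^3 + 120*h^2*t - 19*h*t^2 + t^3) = (-4*h + t)/(-6*h + t)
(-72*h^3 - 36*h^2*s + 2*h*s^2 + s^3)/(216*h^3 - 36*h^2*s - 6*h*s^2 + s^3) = (2*h + s)/(-6*h + s)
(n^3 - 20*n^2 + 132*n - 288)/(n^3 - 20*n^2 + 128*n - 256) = (n^2 - 12*n + 36)/(n^2 - 12*n + 32)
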